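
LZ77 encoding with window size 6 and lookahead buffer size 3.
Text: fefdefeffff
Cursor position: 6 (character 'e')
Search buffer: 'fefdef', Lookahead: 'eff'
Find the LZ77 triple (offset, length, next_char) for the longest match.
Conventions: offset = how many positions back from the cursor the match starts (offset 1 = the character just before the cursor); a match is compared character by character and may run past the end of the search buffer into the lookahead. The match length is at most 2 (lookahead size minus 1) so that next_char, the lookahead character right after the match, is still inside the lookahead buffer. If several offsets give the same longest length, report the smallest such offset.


Try each offset into the search buffer:
  offset=1 (pos 5, char 'f'): match length 0
  offset=2 (pos 4, char 'e'): match length 2
  offset=3 (pos 3, char 'd'): match length 0
  offset=4 (pos 2, char 'f'): match length 0
  offset=5 (pos 1, char 'e'): match length 2
  offset=6 (pos 0, char 'f'): match length 0
Longest match has length 2, found at offsets 2, 5; take the smallest, offset 2.
next_char = character at position 6 + 2 = 8 -> 'f'

Best match: offset=2, length=2 (matching 'ef' starting at position 4)
LZ77 triple: (2, 2, 'f')


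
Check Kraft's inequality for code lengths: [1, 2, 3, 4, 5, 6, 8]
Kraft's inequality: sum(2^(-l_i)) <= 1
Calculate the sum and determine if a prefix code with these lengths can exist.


Sum = 2^(-1) + 2^(-2) + 2^(-3) + 2^(-4) + 2^(-5) + 2^(-6) + 2^(-8)
    = 0.5 + 0.25 + 0.125 + 0.0625 + 0.03125 + 0.015625 + 0.00390625
    = 253/256 = 0.98828125
Since 0.98828125 <= 1, Kraft's inequality IS satisfied.
A prefix code with these lengths CAN exist.

Kraft sum = 0.98828125. Satisfied.


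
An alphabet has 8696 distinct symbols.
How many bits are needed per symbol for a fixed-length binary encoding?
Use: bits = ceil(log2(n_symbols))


log2(8696) = 13.0861
Bracket: 2^13 = 8192 < 8696 <= 2^14 = 16384
So ceil(log2(8696)) = 14

bits = ceil(log2(8696)) = ceil(13.0861) = 14 bits


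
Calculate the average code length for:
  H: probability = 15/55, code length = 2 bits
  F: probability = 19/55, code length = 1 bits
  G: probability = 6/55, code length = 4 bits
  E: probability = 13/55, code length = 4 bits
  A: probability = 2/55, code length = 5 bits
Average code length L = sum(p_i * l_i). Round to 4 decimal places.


Weighted contributions p_i * l_i:
  H: (15/55) * 2 = 30/55
  F: (19/55) * 1 = 19/55
  G: (6/55) * 4 = 24/55
  E: (13/55) * 4 = 52/55
  A: (2/55) * 5 = 10/55
Sum = (30 + 19 + 24 + 52 + 10)/55 = 135/55

L = 135/55 = 2.4545 bits/symbol


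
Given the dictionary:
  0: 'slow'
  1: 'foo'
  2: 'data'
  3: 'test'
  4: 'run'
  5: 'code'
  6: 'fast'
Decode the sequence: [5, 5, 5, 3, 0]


Look up each index in the dictionary:
  5 -> 'code'
  5 -> 'code'
  5 -> 'code'
  3 -> 'test'
  0 -> 'slow'

Decoded: "code code code test slow"


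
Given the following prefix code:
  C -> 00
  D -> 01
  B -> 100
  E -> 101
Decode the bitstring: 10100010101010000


Decoding step by step:
Bits 101 -> E
Bits 00 -> C
Bits 01 -> D
Bits 01 -> D
Bits 01 -> D
Bits 01 -> D
Bits 00 -> C
Bits 00 -> C


Decoded message: ECDDDDCC


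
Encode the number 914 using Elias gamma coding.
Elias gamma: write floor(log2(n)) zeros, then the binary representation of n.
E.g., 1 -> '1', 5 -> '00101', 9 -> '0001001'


num_bits = floor(log2(914)) + 1 = 10
leading_zeros = num_bits - 1 = 9
binary(914) = 1110010010

Elias gamma(914) = '000000000' + '1110010010' = 0000000001110010010 (19 bits)


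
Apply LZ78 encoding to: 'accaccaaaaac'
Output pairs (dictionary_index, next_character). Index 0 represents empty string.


LZ78 encoding steps:
Dictionary: {0: ''}
Step 1: w='' (idx 0), next='a' -> output (0, 'a'), add 'a' as idx 1
Step 2: w='' (idx 0), next='c' -> output (0, 'c'), add 'c' as idx 2
Step 3: w='c' (idx 2), next='a' -> output (2, 'a'), add 'ca' as idx 3
Step 4: w='c' (idx 2), next='c' -> output (2, 'c'), add 'cc' as idx 4
Step 5: w='a' (idx 1), next='a' -> output (1, 'a'), add 'aa' as idx 5
Step 6: w='aa' (idx 5), next='a' -> output (5, 'a'), add 'aaa' as idx 6
Step 7: w='c' (idx 2), end of input -> output (2, '')


Encoded: [(0, 'a'), (0, 'c'), (2, 'a'), (2, 'c'), (1, 'a'), (5, 'a'), (2, '')]


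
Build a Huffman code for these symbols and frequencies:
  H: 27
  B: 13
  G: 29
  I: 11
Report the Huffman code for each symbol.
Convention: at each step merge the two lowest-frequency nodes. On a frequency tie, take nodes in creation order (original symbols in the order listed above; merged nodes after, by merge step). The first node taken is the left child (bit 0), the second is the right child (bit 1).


Huffman tree construction:
Step 1: Merge I(11) + B(13) = 24
Step 2: Merge (I+B)(24) + H(27) = 51
Step 3: Merge G(29) + ((I+B)+H)(51) = 80
Read each symbol's code off the tree from the root (left child = 0, right child = 1).

Codes:
  H: 11 (length 2)
  B: 101 (length 3)
  G: 0 (length 1)
  I: 100 (length 3)
Average code length: 155/80 = 1.9375 bits/symbol


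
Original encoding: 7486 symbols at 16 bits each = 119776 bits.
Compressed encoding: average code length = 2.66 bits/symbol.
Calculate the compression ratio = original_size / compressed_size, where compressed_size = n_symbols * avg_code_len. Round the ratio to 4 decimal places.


original_size = n_symbols * orig_bits = 7486 * 16 = 119776 bits
compressed_size = n_symbols * avg_code_len = 7486 * 2.66 = 19912.76 bits
ratio = original_size / compressed_size = 119776 / 19912.76 = 6.015

Compression ratio = 6.015


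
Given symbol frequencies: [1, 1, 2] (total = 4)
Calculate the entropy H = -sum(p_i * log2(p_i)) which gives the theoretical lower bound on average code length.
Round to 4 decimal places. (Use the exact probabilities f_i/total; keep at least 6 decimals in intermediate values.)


Per-symbol terms -p_i * log2(p_i) with p_i = f_i/4:
  p = 1/4 = 0.250000: log2(p) = -2.000000, -p*log2(p) = 0.500000
  p = 1/4 = 0.250000: log2(p) = -2.000000, -p*log2(p) = 0.500000
  p = 2/4 = 0.500000: log2(p) = -1.000000, -p*log2(p) = 0.500000
H = 0.500000 + 0.500000 + 0.500000 = 1.500000

H = 1.5 bits/symbol


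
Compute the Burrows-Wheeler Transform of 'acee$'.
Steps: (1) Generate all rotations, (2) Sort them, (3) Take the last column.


Rotations (sorted):
  0: $acee -> last char: e
  1: acee$ -> last char: $
  2: cee$a -> last char: a
  3: e$ace -> last char: e
  4: ee$ac -> last char: c


BWT = e$aec


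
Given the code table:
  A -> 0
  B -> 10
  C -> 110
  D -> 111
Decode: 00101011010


Decoding:
0 -> A
0 -> A
10 -> B
10 -> B
110 -> C
10 -> B


Result: AABBCB


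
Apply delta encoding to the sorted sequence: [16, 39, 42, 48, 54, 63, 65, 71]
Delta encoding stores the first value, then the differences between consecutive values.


First value: 16
Deltas:
  39 - 16 = 23
  42 - 39 = 3
  48 - 42 = 6
  54 - 48 = 6
  63 - 54 = 9
  65 - 63 = 2
  71 - 65 = 6


Delta encoded: [16, 23, 3, 6, 6, 9, 2, 6]


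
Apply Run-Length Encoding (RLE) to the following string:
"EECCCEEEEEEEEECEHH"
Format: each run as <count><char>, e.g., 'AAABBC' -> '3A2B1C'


Scanning runs left to right:
  i=0: run of 'E' x 2 -> '2E'
  i=2: run of 'C' x 3 -> '3C'
  i=5: run of 'E' x 9 -> '9E'
  i=14: run of 'C' x 1 -> '1C'
  i=15: run of 'E' x 1 -> '1E'
  i=16: run of 'H' x 2 -> '2H'

RLE = 2E3C9E1C1E2H


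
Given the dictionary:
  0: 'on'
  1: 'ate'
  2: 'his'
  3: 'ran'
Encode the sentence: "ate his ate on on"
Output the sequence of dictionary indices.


Look up each word in the dictionary:
  'ate' -> 1
  'his' -> 2
  'ate' -> 1
  'on' -> 0
  'on' -> 0

Encoded: [1, 2, 1, 0, 0]


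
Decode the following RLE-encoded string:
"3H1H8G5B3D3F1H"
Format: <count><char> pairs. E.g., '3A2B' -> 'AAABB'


Expanding each <count><char> pair:
  3H -> 'HHH'
  1H -> 'H'
  8G -> 'GGGGGGGG'
  5B -> 'BBBBB'
  3D -> 'DDD'
  3F -> 'FFF'
  1H -> 'H'

Decoded = HHHHGGGGGGGGBBBBBDDDFFFH


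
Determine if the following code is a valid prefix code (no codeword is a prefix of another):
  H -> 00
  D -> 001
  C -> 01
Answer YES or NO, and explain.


Checking each pair (does one codeword prefix another?):
  H='00' vs D='001': prefix -- VIOLATION

NO -- this is NOT a valid prefix code. H (00) is a prefix of D (001).


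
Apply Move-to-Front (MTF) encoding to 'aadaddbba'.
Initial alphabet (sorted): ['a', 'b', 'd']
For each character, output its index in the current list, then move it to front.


MTF encoding:
'a': index 0 in ['a', 'b', 'd'] -> ['a', 'b', 'd']
'a': index 0 in ['a', 'b', 'd'] -> ['a', 'b', 'd']
'd': index 2 in ['a', 'b', 'd'] -> ['d', 'a', 'b']
'a': index 1 in ['d', 'a', 'b'] -> ['a', 'd', 'b']
'd': index 1 in ['a', 'd', 'b'] -> ['d', 'a', 'b']
'd': index 0 in ['d', 'a', 'b'] -> ['d', 'a', 'b']
'b': index 2 in ['d', 'a', 'b'] -> ['b', 'd', 'a']
'b': index 0 in ['b', 'd', 'a'] -> ['b', 'd', 'a']
'a': index 2 in ['b', 'd', 'a'] -> ['a', 'b', 'd']


Output: [0, 0, 2, 1, 1, 0, 2, 0, 2]


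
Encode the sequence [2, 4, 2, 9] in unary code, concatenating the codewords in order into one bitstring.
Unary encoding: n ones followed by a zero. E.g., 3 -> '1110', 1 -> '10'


Encode each number as n ones followed by a terminating 0:
  2 -> 110 (3 bits)
  4 -> 11110 (5 bits)
  2 -> 110 (3 bits)
  9 -> 1111111110 (10 bits)
Total length = 3 + 5 + 3 + 10 = 21 bits.

Unary([2, 4, 2, 9]) = 110111101101111111110 (21 bits)


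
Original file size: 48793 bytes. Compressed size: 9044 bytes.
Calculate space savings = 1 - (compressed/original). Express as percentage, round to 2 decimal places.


ratio = compressed/original = 9044/48793 = 0.185354
savings = 1 - ratio = 1 - 0.185354 = 0.814646
as a percentage: 0.814646 * 100 = 81.46%

Space savings = 1 - 9044/48793 = 81.46%


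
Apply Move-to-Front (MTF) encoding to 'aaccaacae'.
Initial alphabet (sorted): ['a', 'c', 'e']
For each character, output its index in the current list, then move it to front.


MTF encoding:
'a': index 0 in ['a', 'c', 'e'] -> ['a', 'c', 'e']
'a': index 0 in ['a', 'c', 'e'] -> ['a', 'c', 'e']
'c': index 1 in ['a', 'c', 'e'] -> ['c', 'a', 'e']
'c': index 0 in ['c', 'a', 'e'] -> ['c', 'a', 'e']
'a': index 1 in ['c', 'a', 'e'] -> ['a', 'c', 'e']
'a': index 0 in ['a', 'c', 'e'] -> ['a', 'c', 'e']
'c': index 1 in ['a', 'c', 'e'] -> ['c', 'a', 'e']
'a': index 1 in ['c', 'a', 'e'] -> ['a', 'c', 'e']
'e': index 2 in ['a', 'c', 'e'] -> ['e', 'a', 'c']


Output: [0, 0, 1, 0, 1, 0, 1, 1, 2]


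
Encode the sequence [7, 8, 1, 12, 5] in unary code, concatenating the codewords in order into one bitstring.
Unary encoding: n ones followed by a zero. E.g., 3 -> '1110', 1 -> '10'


Encode each number as n ones followed by a terminating 0:
  7 -> 11111110 (8 bits)
  8 -> 111111110 (9 bits)
  1 -> 10 (2 bits)
  12 -> 1111111111110 (13 bits)
  5 -> 111110 (6 bits)
Total length = 8 + 9 + 2 + 13 + 6 = 38 bits.

Unary([7, 8, 1, 12, 5]) = 11111110111111110101111111111110111110 (38 bits)


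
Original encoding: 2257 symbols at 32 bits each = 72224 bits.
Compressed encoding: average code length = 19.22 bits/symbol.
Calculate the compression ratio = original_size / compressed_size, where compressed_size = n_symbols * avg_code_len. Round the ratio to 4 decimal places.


original_size = n_symbols * orig_bits = 2257 * 32 = 72224 bits
compressed_size = n_symbols * avg_code_len = 2257 * 19.22 = 43379.54 bits
ratio = original_size / compressed_size = 72224 / 43379.54 = 1.6649

Compression ratio = 1.6649


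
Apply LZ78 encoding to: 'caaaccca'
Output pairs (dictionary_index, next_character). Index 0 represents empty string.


LZ78 encoding steps:
Dictionary: {0: ''}
Step 1: w='' (idx 0), next='c' -> output (0, 'c'), add 'c' as idx 1
Step 2: w='' (idx 0), next='a' -> output (0, 'a'), add 'a' as idx 2
Step 3: w='a' (idx 2), next='a' -> output (2, 'a'), add 'aa' as idx 3
Step 4: w='c' (idx 1), next='c' -> output (1, 'c'), add 'cc' as idx 4
Step 5: w='c' (idx 1), next='a' -> output (1, 'a'), add 'ca' as idx 5


Encoded: [(0, 'c'), (0, 'a'), (2, 'a'), (1, 'c'), (1, 'a')]


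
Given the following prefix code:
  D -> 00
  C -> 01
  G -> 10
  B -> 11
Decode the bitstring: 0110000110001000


Decoding step by step:
Bits 01 -> C
Bits 10 -> G
Bits 00 -> D
Bits 01 -> C
Bits 10 -> G
Bits 00 -> D
Bits 10 -> G
Bits 00 -> D


Decoded message: CGDCGDGD


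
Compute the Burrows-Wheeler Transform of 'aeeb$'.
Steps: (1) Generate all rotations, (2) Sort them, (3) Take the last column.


Rotations (sorted):
  0: $aeeb -> last char: b
  1: aeeb$ -> last char: $
  2: b$aee -> last char: e
  3: eb$ae -> last char: e
  4: eeb$a -> last char: a


BWT = b$eea


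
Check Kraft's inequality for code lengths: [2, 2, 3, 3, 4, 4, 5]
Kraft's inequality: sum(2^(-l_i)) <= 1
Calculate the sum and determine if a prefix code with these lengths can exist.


Sum = 2^(-2) + 2^(-2) + 2^(-3) + 2^(-3) + 2^(-4) + 2^(-4) + 2^(-5)
    = 0.25 + 0.25 + 0.125 + 0.125 + 0.0625 + 0.0625 + 0.03125
    = 29/32 = 0.90625
Since 0.90625 <= 1, Kraft's inequality IS satisfied.
A prefix code with these lengths CAN exist.

Kraft sum = 0.90625. Satisfied.


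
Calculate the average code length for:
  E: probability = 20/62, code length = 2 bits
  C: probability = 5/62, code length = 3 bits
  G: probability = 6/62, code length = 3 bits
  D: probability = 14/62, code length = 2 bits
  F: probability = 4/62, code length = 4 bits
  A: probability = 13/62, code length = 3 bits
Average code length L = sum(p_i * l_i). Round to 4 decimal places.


Weighted contributions p_i * l_i:
  E: (20/62) * 2 = 40/62
  C: (5/62) * 3 = 15/62
  G: (6/62) * 3 = 18/62
  D: (14/62) * 2 = 28/62
  F: (4/62) * 4 = 16/62
  A: (13/62) * 3 = 39/62
Sum = (40 + 15 + 18 + 28 + 16 + 39)/62 = 156/62

L = 156/62 = 2.5161 bits/symbol


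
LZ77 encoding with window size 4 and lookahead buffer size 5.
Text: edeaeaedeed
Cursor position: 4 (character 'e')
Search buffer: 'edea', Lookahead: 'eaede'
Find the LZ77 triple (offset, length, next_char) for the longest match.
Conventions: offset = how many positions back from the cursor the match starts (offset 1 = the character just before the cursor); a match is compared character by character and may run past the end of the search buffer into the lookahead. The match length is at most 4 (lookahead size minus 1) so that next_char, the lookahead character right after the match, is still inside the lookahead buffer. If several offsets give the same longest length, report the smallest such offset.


Try each offset into the search buffer:
  offset=1 (pos 3, char 'a'): match length 0
  offset=2 (pos 2, char 'e'): match length 3
  offset=3 (pos 1, char 'd'): match length 0
  offset=4 (pos 0, char 'e'): match length 1
Longest match has length 3 at offset 2.
next_char = character at position 4 + 3 = 7 -> 'd'

Best match: offset=2, length=3 (matching 'eae' starting at position 2)
LZ77 triple: (2, 3, 'd')


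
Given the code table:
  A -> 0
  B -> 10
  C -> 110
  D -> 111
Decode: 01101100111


Decoding:
0 -> A
110 -> C
110 -> C
0 -> A
111 -> D


Result: ACCAD


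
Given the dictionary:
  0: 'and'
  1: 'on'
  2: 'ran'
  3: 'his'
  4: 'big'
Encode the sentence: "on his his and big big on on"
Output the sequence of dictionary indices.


Look up each word in the dictionary:
  'on' -> 1
  'his' -> 3
  'his' -> 3
  'and' -> 0
  'big' -> 4
  'big' -> 4
  'on' -> 1
  'on' -> 1

Encoded: [1, 3, 3, 0, 4, 4, 1, 1]


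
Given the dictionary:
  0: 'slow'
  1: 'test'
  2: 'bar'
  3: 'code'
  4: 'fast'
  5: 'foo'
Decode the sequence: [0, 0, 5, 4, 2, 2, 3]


Look up each index in the dictionary:
  0 -> 'slow'
  0 -> 'slow'
  5 -> 'foo'
  4 -> 'fast'
  2 -> 'bar'
  2 -> 'bar'
  3 -> 'code'

Decoded: "slow slow foo fast bar bar code"


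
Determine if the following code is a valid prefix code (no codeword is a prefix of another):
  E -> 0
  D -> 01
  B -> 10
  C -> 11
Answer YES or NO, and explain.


Checking each pair (does one codeword prefix another?):
  E='0' vs D='01': prefix -- VIOLATION

NO -- this is NOT a valid prefix code. E (0) is a prefix of D (01).


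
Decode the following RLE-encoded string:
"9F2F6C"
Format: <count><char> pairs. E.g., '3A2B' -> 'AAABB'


Expanding each <count><char> pair:
  9F -> 'FFFFFFFFF'
  2F -> 'FF'
  6C -> 'CCCCCC'

Decoded = FFFFFFFFFFFCCCCCC


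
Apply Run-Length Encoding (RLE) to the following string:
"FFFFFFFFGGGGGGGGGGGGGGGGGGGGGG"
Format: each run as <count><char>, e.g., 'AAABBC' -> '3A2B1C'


Scanning runs left to right:
  i=0: run of 'F' x 8 -> '8F'
  i=8: run of 'G' x 22 -> '22G'

RLE = 8F22G


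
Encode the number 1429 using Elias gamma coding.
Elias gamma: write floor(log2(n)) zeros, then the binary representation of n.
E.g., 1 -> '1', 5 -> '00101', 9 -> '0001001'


num_bits = floor(log2(1429)) + 1 = 11
leading_zeros = num_bits - 1 = 10
binary(1429) = 10110010101

Elias gamma(1429) = '0000000000' + '10110010101' = 000000000010110010101 (21 bits)


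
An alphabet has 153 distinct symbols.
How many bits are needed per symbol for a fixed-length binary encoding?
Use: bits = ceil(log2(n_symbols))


log2(153) = 7.2574
Bracket: 2^7 = 128 < 153 <= 2^8 = 256
So ceil(log2(153)) = 8

bits = ceil(log2(153)) = ceil(7.2574) = 8 bits


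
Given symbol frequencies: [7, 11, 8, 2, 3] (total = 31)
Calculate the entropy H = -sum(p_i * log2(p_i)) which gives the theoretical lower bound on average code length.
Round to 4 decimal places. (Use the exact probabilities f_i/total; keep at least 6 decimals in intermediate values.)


Per-symbol terms -p_i * log2(p_i) with p_i = f_i/31:
  p = 7/31 = 0.225806: log2(p) = -2.146841, -p*log2(p) = 0.484771
  p = 11/31 = 0.354839: log2(p) = -1.494765, -p*log2(p) = 0.530400
  p = 8/31 = 0.258065: log2(p) = -1.954196, -p*log2(p) = 0.504309
  p = 2/31 = 0.064516: log2(p) = -3.954196, -p*log2(p) = 0.255109
  p = 3/31 = 0.096774: log2(p) = -3.369234, -p*log2(p) = 0.326055
H = 0.484771 + 0.530400 + 0.504309 + 0.255109 + 0.326055 = 2.100644

H = 2.1006 bits/symbol


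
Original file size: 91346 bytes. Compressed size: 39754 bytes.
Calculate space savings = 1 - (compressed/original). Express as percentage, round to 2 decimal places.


ratio = compressed/original = 39754/91346 = 0.435202
savings = 1 - ratio = 1 - 0.435202 = 0.564798
as a percentage: 0.564798 * 100 = 56.48%

Space savings = 1 - 39754/91346 = 56.48%


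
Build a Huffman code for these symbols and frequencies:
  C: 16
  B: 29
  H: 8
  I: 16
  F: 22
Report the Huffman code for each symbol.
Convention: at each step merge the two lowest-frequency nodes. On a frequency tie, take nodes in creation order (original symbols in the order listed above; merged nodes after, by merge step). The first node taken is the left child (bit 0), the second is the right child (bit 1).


Huffman tree construction:
Step 1: Merge H(8) + C(16) = 24
Step 2: Merge I(16) + F(22) = 38
Step 3: Merge (H+C)(24) + B(29) = 53
Step 4: Merge (I+F)(38) + ((H+C)+B)(53) = 91
Read each symbol's code off the tree from the root (left child = 0, right child = 1).

Codes:
  C: 101 (length 3)
  B: 11 (length 2)
  H: 100 (length 3)
  I: 00 (length 2)
  F: 01 (length 2)
Average code length: 206/91 = 2.2637 bits/symbol


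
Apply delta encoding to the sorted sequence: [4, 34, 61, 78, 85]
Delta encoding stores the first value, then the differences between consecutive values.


First value: 4
Deltas:
  34 - 4 = 30
  61 - 34 = 27
  78 - 61 = 17
  85 - 78 = 7


Delta encoded: [4, 30, 27, 17, 7]


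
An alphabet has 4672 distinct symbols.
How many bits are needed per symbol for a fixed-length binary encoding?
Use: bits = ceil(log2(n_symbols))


log2(4672) = 12.1898
Bracket: 2^12 = 4096 < 4672 <= 2^13 = 8192
So ceil(log2(4672)) = 13

bits = ceil(log2(4672)) = ceil(12.1898) = 13 bits


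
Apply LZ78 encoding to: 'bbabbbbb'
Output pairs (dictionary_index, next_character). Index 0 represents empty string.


LZ78 encoding steps:
Dictionary: {0: ''}
Step 1: w='' (idx 0), next='b' -> output (0, 'b'), add 'b' as idx 1
Step 2: w='b' (idx 1), next='a' -> output (1, 'a'), add 'ba' as idx 2
Step 3: w='b' (idx 1), next='b' -> output (1, 'b'), add 'bb' as idx 3
Step 4: w='bb' (idx 3), next='b' -> output (3, 'b'), add 'bbb' as idx 4


Encoded: [(0, 'b'), (1, 'a'), (1, 'b'), (3, 'b')]


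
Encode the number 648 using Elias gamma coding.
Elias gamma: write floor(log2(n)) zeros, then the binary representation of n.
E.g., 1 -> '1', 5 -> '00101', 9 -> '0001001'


num_bits = floor(log2(648)) + 1 = 10
leading_zeros = num_bits - 1 = 9
binary(648) = 1010001000

Elias gamma(648) = '000000000' + '1010001000' = 0000000001010001000 (19 bits)


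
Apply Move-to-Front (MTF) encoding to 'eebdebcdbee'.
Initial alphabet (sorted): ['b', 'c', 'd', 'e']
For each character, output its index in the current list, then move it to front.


MTF encoding:
'e': index 3 in ['b', 'c', 'd', 'e'] -> ['e', 'b', 'c', 'd']
'e': index 0 in ['e', 'b', 'c', 'd'] -> ['e', 'b', 'c', 'd']
'b': index 1 in ['e', 'b', 'c', 'd'] -> ['b', 'e', 'c', 'd']
'd': index 3 in ['b', 'e', 'c', 'd'] -> ['d', 'b', 'e', 'c']
'e': index 2 in ['d', 'b', 'e', 'c'] -> ['e', 'd', 'b', 'c']
'b': index 2 in ['e', 'd', 'b', 'c'] -> ['b', 'e', 'd', 'c']
'c': index 3 in ['b', 'e', 'd', 'c'] -> ['c', 'b', 'e', 'd']
'd': index 3 in ['c', 'b', 'e', 'd'] -> ['d', 'c', 'b', 'e']
'b': index 2 in ['d', 'c', 'b', 'e'] -> ['b', 'd', 'c', 'e']
'e': index 3 in ['b', 'd', 'c', 'e'] -> ['e', 'b', 'd', 'c']
'e': index 0 in ['e', 'b', 'd', 'c'] -> ['e', 'b', 'd', 'c']


Output: [3, 0, 1, 3, 2, 2, 3, 3, 2, 3, 0]


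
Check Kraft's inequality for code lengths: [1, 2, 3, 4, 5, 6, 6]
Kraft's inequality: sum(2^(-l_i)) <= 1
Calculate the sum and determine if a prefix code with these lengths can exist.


Sum = 2^(-1) + 2^(-2) + 2^(-3) + 2^(-4) + 2^(-5) + 2^(-6) + 2^(-6)
    = 0.5 + 0.25 + 0.125 + 0.0625 + 0.03125 + 0.015625 + 0.015625
    = 64/64 = 1.0
Since 1.0 <= 1, Kraft's inequality IS satisfied.
A prefix code with these lengths CAN exist.

Kraft sum = 1.0. Satisfied.


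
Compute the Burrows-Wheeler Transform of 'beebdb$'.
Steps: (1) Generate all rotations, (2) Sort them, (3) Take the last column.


Rotations (sorted):
  0: $beebdb -> last char: b
  1: b$beebd -> last char: d
  2: bdb$bee -> last char: e
  3: beebdb$ -> last char: $
  4: db$beeb -> last char: b
  5: ebdb$be -> last char: e
  6: eebdb$b -> last char: b


BWT = bde$beb


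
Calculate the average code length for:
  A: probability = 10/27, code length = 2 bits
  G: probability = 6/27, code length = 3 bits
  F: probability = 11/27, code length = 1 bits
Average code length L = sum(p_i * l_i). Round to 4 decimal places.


Weighted contributions p_i * l_i:
  A: (10/27) * 2 = 20/27
  G: (6/27) * 3 = 18/27
  F: (11/27) * 1 = 11/27
Sum = (20 + 18 + 11)/27 = 49/27

L = 49/27 = 1.8148 bits/symbol


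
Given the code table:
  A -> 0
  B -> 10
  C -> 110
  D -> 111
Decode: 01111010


Decoding:
0 -> A
111 -> D
10 -> B
10 -> B


Result: ADBB


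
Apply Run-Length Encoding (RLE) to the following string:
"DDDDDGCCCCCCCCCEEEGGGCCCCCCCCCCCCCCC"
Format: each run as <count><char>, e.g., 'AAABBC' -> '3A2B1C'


Scanning runs left to right:
  i=0: run of 'D' x 5 -> '5D'
  i=5: run of 'G' x 1 -> '1G'
  i=6: run of 'C' x 9 -> '9C'
  i=15: run of 'E' x 3 -> '3E'
  i=18: run of 'G' x 3 -> '3G'
  i=21: run of 'C' x 15 -> '15C'

RLE = 5D1G9C3E3G15C


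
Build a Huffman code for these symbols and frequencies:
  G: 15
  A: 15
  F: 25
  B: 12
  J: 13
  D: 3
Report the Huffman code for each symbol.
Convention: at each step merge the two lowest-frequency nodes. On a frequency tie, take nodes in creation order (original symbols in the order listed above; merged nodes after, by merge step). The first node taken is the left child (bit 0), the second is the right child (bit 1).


Huffman tree construction:
Step 1: Merge D(3) + B(12) = 15
Step 2: Merge J(13) + G(15) = 28
Step 3: Merge A(15) + (D+B)(15) = 30
Step 4: Merge F(25) + (J+G)(28) = 53
Step 5: Merge (A+(D+B))(30) + (F+(J+G))(53) = 83
Read each symbol's code off the tree from the root (left child = 0, right child = 1).

Codes:
  G: 111 (length 3)
  A: 00 (length 2)
  F: 10 (length 2)
  B: 011 (length 3)
  J: 110 (length 3)
  D: 010 (length 3)
Average code length: 209/83 = 2.5181 bits/symbol


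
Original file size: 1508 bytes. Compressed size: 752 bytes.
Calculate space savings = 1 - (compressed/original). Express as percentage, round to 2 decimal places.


ratio = compressed/original = 752/1508 = 0.498674
savings = 1 - ratio = 1 - 0.498674 = 0.501326
as a percentage: 0.501326 * 100 = 50.13%

Space savings = 1 - 752/1508 = 50.13%


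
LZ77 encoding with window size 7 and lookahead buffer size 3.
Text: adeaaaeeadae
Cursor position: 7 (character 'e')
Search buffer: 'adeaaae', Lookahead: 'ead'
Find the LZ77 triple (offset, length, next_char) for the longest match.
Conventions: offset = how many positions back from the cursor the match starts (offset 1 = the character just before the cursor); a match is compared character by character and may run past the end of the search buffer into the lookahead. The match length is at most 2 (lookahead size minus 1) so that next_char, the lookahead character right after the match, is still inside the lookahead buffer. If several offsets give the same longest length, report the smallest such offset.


Try each offset into the search buffer:
  offset=1 (pos 6, char 'e'): match length 1
  offset=2 (pos 5, char 'a'): match length 0
  offset=3 (pos 4, char 'a'): match length 0
  offset=4 (pos 3, char 'a'): match length 0
  offset=5 (pos 2, char 'e'): match length 2
  offset=6 (pos 1, char 'd'): match length 0
  offset=7 (pos 0, char 'a'): match length 0
Longest match has length 2 at offset 5.
next_char = character at position 7 + 2 = 9 -> 'd'

Best match: offset=5, length=2 (matching 'ea' starting at position 2)
LZ77 triple: (5, 2, 'd')


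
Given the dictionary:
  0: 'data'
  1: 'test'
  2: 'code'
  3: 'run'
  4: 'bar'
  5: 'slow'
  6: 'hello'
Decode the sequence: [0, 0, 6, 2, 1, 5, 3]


Look up each index in the dictionary:
  0 -> 'data'
  0 -> 'data'
  6 -> 'hello'
  2 -> 'code'
  1 -> 'test'
  5 -> 'slow'
  3 -> 'run'

Decoded: "data data hello code test slow run"


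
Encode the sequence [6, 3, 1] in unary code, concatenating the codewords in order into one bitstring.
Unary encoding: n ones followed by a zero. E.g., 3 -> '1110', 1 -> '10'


Encode each number as n ones followed by a terminating 0:
  6 -> 1111110 (7 bits)
  3 -> 1110 (4 bits)
  1 -> 10 (2 bits)
Total length = 7 + 4 + 2 = 13 bits.

Unary([6, 3, 1]) = 1111110111010 (13 bits)


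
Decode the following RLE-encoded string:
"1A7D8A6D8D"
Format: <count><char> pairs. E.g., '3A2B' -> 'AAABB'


Expanding each <count><char> pair:
  1A -> 'A'
  7D -> 'DDDDDDD'
  8A -> 'AAAAAAAA'
  6D -> 'DDDDDD'
  8D -> 'DDDDDDDD'

Decoded = ADDDDDDDAAAAAAAADDDDDDDDDDDDDD


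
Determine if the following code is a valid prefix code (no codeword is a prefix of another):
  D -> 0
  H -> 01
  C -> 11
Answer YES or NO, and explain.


Checking each pair (does one codeword prefix another?):
  D='0' vs H='01': prefix -- VIOLATION

NO -- this is NOT a valid prefix code. D (0) is a prefix of H (01).


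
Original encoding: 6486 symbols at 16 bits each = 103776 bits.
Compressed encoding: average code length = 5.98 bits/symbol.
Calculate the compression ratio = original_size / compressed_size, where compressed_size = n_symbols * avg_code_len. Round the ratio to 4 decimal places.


original_size = n_symbols * orig_bits = 6486 * 16 = 103776 bits
compressed_size = n_symbols * avg_code_len = 6486 * 5.98 = 38786.28 bits
ratio = original_size / compressed_size = 103776 / 38786.28 = 2.6756

Compression ratio = 2.6756


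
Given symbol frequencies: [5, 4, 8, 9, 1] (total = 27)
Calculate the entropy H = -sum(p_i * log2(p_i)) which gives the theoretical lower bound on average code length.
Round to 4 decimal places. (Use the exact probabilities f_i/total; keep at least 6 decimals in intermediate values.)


Per-symbol terms -p_i * log2(p_i) with p_i = f_i/27:
  p = 5/27 = 0.185185: log2(p) = -2.432959, -p*log2(p) = 0.450548
  p = 4/27 = 0.148148: log2(p) = -2.754888, -p*log2(p) = 0.408131
  p = 8/27 = 0.296296: log2(p) = -1.754888, -p*log2(p) = 0.519967
  p = 9/27 = 0.333333: log2(p) = -1.584963, -p*log2(p) = 0.528321
  p = 1/27 = 0.037037: log2(p) = -4.754888, -p*log2(p) = 0.176107
H = 0.450548 + 0.408131 + 0.519967 + 0.528321 + 0.176107 = 2.083074

H = 2.0831 bits/symbol


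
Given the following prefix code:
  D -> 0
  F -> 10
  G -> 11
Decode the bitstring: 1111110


Decoding step by step:
Bits 11 -> G
Bits 11 -> G
Bits 11 -> G
Bits 0 -> D


Decoded message: GGGD


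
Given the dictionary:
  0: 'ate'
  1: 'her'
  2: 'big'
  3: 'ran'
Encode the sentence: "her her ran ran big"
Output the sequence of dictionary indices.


Look up each word in the dictionary:
  'her' -> 1
  'her' -> 1
  'ran' -> 3
  'ran' -> 3
  'big' -> 2

Encoded: [1, 1, 3, 3, 2]


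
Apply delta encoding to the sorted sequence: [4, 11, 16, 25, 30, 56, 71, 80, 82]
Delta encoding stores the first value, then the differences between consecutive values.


First value: 4
Deltas:
  11 - 4 = 7
  16 - 11 = 5
  25 - 16 = 9
  30 - 25 = 5
  56 - 30 = 26
  71 - 56 = 15
  80 - 71 = 9
  82 - 80 = 2


Delta encoded: [4, 7, 5, 9, 5, 26, 15, 9, 2]


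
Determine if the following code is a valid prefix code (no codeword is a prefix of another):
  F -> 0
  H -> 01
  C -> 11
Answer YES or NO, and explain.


Checking each pair (does one codeword prefix another?):
  F='0' vs H='01': prefix -- VIOLATION

NO -- this is NOT a valid prefix code. F (0) is a prefix of H (01).


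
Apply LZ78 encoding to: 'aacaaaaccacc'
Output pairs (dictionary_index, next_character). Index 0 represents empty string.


LZ78 encoding steps:
Dictionary: {0: ''}
Step 1: w='' (idx 0), next='a' -> output (0, 'a'), add 'a' as idx 1
Step 2: w='a' (idx 1), next='c' -> output (1, 'c'), add 'ac' as idx 2
Step 3: w='a' (idx 1), next='a' -> output (1, 'a'), add 'aa' as idx 3
Step 4: w='aa' (idx 3), next='c' -> output (3, 'c'), add 'aac' as idx 4
Step 5: w='' (idx 0), next='c' -> output (0, 'c'), add 'c' as idx 5
Step 6: w='ac' (idx 2), next='c' -> output (2, 'c'), add 'acc' as idx 6


Encoded: [(0, 'a'), (1, 'c'), (1, 'a'), (3, 'c'), (0, 'c'), (2, 'c')]


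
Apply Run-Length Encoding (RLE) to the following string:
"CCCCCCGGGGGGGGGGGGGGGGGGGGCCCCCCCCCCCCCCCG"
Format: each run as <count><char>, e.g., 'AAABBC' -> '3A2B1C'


Scanning runs left to right:
  i=0: run of 'C' x 6 -> '6C'
  i=6: run of 'G' x 20 -> '20G'
  i=26: run of 'C' x 15 -> '15C'
  i=41: run of 'G' x 1 -> '1G'

RLE = 6C20G15C1G


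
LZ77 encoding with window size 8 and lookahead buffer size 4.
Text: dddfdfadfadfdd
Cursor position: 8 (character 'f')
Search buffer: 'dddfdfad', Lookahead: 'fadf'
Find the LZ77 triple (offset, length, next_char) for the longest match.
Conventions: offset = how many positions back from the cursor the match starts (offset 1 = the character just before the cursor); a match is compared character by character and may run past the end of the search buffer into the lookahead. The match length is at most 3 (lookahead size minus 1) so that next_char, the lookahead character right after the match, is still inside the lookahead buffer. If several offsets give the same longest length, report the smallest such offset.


Try each offset into the search buffer:
  offset=1 (pos 7, char 'd'): match length 0
  offset=2 (pos 6, char 'a'): match length 0
  offset=3 (pos 5, char 'f'): match length 3
  offset=4 (pos 4, char 'd'): match length 0
  offset=5 (pos 3, char 'f'): match length 1
  offset=6 (pos 2, char 'd'): match length 0
  offset=7 (pos 1, char 'd'): match length 0
  offset=8 (pos 0, char 'd'): match length 0
Longest match has length 3 at offset 3.
next_char = character at position 8 + 3 = 11 -> 'f'

Best match: offset=3, length=3 (matching 'fad' starting at position 5)
LZ77 triple: (3, 3, 'f')


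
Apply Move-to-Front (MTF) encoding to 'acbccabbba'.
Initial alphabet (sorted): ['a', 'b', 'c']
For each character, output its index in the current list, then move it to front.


MTF encoding:
'a': index 0 in ['a', 'b', 'c'] -> ['a', 'b', 'c']
'c': index 2 in ['a', 'b', 'c'] -> ['c', 'a', 'b']
'b': index 2 in ['c', 'a', 'b'] -> ['b', 'c', 'a']
'c': index 1 in ['b', 'c', 'a'] -> ['c', 'b', 'a']
'c': index 0 in ['c', 'b', 'a'] -> ['c', 'b', 'a']
'a': index 2 in ['c', 'b', 'a'] -> ['a', 'c', 'b']
'b': index 2 in ['a', 'c', 'b'] -> ['b', 'a', 'c']
'b': index 0 in ['b', 'a', 'c'] -> ['b', 'a', 'c']
'b': index 0 in ['b', 'a', 'c'] -> ['b', 'a', 'c']
'a': index 1 in ['b', 'a', 'c'] -> ['a', 'b', 'c']


Output: [0, 2, 2, 1, 0, 2, 2, 0, 0, 1]


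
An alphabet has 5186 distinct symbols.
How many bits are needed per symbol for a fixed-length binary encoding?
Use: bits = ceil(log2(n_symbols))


log2(5186) = 12.3404
Bracket: 2^12 = 4096 < 5186 <= 2^13 = 8192
So ceil(log2(5186)) = 13

bits = ceil(log2(5186)) = ceil(12.3404) = 13 bits


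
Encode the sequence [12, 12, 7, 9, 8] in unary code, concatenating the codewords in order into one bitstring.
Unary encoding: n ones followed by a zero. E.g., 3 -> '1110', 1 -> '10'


Encode each number as n ones followed by a terminating 0:
  12 -> 1111111111110 (13 bits)
  12 -> 1111111111110 (13 bits)
  7 -> 11111110 (8 bits)
  9 -> 1111111110 (10 bits)
  8 -> 111111110 (9 bits)
Total length = 13 + 13 + 8 + 10 + 9 = 53 bits.

Unary([12, 12, 7, 9, 8]) = 11111111111101111111111110111111101111111110111111110 (53 bits)


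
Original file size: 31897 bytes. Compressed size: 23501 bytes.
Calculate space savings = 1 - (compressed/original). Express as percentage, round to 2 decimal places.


ratio = compressed/original = 23501/31897 = 0.736778
savings = 1 - ratio = 1 - 0.736778 = 0.263222
as a percentage: 0.263222 * 100 = 26.32%

Space savings = 1 - 23501/31897 = 26.32%


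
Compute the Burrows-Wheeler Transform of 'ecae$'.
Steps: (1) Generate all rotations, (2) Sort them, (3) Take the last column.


Rotations (sorted):
  0: $ecae -> last char: e
  1: ae$ec -> last char: c
  2: cae$e -> last char: e
  3: e$eca -> last char: a
  4: ecae$ -> last char: $


BWT = ecea$


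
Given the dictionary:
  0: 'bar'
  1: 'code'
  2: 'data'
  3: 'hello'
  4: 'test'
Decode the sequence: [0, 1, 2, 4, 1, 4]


Look up each index in the dictionary:
  0 -> 'bar'
  1 -> 'code'
  2 -> 'data'
  4 -> 'test'
  1 -> 'code'
  4 -> 'test'

Decoded: "bar code data test code test"


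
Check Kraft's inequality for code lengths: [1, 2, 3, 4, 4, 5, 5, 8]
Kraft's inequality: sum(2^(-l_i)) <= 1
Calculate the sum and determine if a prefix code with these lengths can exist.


Sum = 2^(-1) + 2^(-2) + 2^(-3) + 2^(-4) + 2^(-4) + 2^(-5) + 2^(-5) + 2^(-8)
    = 0.5 + 0.25 + 0.125 + 0.0625 + 0.0625 + 0.03125 + 0.03125 + 0.00390625
    = 273/256 = 1.06640625
Since 1.06640625 > 1, Kraft's inequality is NOT satisfied.
A prefix code with these lengths CANNOT exist.

Kraft sum = 1.06640625. Not satisfied.


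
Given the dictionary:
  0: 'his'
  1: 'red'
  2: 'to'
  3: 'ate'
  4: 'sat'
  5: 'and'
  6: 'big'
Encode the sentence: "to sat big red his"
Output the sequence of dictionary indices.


Look up each word in the dictionary:
  'to' -> 2
  'sat' -> 4
  'big' -> 6
  'red' -> 1
  'his' -> 0

Encoded: [2, 4, 6, 1, 0]


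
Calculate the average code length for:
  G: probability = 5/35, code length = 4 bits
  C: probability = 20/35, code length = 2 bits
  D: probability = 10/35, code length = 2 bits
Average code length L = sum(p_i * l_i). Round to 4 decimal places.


Weighted contributions p_i * l_i:
  G: (5/35) * 4 = 20/35
  C: (20/35) * 2 = 40/35
  D: (10/35) * 2 = 20/35
Sum = (20 + 40 + 20)/35 = 80/35

L = 80/35 = 2.2857 bits/symbol


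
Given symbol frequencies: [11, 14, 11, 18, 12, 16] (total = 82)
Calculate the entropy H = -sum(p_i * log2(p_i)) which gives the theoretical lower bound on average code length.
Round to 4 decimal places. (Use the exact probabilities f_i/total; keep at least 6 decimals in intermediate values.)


Per-symbol terms -p_i * log2(p_i) with p_i = f_i/82:
  p = 11/82 = 0.134146: log2(p) = -2.898120, -p*log2(p) = 0.388772
  p = 14/82 = 0.170732: log2(p) = -2.550197, -p*log2(p) = 0.435400
  p = 11/82 = 0.134146: log2(p) = -2.898120, -p*log2(p) = 0.388772
  p = 18/82 = 0.219512: log2(p) = -2.187627, -p*log2(p) = 0.480211
  p = 12/82 = 0.146341: log2(p) = -2.772590, -p*log2(p) = 0.405745
  p = 16/82 = 0.195122: log2(p) = -2.357552, -p*log2(p) = 0.460010
H = 0.388772 + 0.435400 + 0.388772 + 0.480211 + 0.405745 + 0.460010 = 2.558910

H = 2.5589 bits/symbol


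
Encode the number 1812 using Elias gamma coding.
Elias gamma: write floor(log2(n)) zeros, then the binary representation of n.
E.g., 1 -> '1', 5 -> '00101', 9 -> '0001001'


num_bits = floor(log2(1812)) + 1 = 11
leading_zeros = num_bits - 1 = 10
binary(1812) = 11100010100

Elias gamma(1812) = '0000000000' + '11100010100' = 000000000011100010100 (21 bits)


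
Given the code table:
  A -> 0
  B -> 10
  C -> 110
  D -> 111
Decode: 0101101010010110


Decoding:
0 -> A
10 -> B
110 -> C
10 -> B
10 -> B
0 -> A
10 -> B
110 -> C


Result: ABCBBABC


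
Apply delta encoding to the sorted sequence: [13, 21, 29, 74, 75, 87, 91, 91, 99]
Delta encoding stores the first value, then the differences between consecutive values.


First value: 13
Deltas:
  21 - 13 = 8
  29 - 21 = 8
  74 - 29 = 45
  75 - 74 = 1
  87 - 75 = 12
  91 - 87 = 4
  91 - 91 = 0
  99 - 91 = 8


Delta encoded: [13, 8, 8, 45, 1, 12, 4, 0, 8]


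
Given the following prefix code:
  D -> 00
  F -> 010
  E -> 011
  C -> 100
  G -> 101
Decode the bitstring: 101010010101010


Decoding step by step:
Bits 101 -> G
Bits 010 -> F
Bits 010 -> F
Bits 101 -> G
Bits 010 -> F


Decoded message: GFFGF


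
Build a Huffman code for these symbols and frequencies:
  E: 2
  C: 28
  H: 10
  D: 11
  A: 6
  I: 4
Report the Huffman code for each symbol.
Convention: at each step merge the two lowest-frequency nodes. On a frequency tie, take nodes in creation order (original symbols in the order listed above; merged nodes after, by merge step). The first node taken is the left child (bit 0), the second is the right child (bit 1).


Huffman tree construction:
Step 1: Merge E(2) + I(4) = 6
Step 2: Merge A(6) + (E+I)(6) = 12
Step 3: Merge H(10) + D(11) = 21
Step 4: Merge (A+(E+I))(12) + (H+D)(21) = 33
Step 5: Merge C(28) + ((A+(E+I))+(H+D))(33) = 61
Read each symbol's code off the tree from the root (left child = 0, right child = 1).

Codes:
  E: 1010 (length 4)
  C: 0 (length 1)
  H: 110 (length 3)
  D: 111 (length 3)
  A: 100 (length 3)
  I: 1011 (length 4)
Average code length: 133/61 = 2.1803 bits/symbol


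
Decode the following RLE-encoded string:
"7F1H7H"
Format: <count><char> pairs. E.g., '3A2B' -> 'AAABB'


Expanding each <count><char> pair:
  7F -> 'FFFFFFF'
  1H -> 'H'
  7H -> 'HHHHHHH'

Decoded = FFFFFFFHHHHHHHH


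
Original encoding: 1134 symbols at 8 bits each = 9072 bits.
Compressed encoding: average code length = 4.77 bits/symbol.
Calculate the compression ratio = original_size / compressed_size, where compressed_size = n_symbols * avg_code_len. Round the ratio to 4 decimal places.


original_size = n_symbols * orig_bits = 1134 * 8 = 9072 bits
compressed_size = n_symbols * avg_code_len = 1134 * 4.77 = 5409.18 bits
ratio = original_size / compressed_size = 9072 / 5409.18 = 1.6771

Compression ratio = 1.6771


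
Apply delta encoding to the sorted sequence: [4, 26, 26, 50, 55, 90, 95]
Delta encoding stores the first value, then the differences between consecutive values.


First value: 4
Deltas:
  26 - 4 = 22
  26 - 26 = 0
  50 - 26 = 24
  55 - 50 = 5
  90 - 55 = 35
  95 - 90 = 5


Delta encoded: [4, 22, 0, 24, 5, 35, 5]


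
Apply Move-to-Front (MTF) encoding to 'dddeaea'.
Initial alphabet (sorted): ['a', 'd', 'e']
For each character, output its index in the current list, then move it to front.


MTF encoding:
'd': index 1 in ['a', 'd', 'e'] -> ['d', 'a', 'e']
'd': index 0 in ['d', 'a', 'e'] -> ['d', 'a', 'e']
'd': index 0 in ['d', 'a', 'e'] -> ['d', 'a', 'e']
'e': index 2 in ['d', 'a', 'e'] -> ['e', 'd', 'a']
'a': index 2 in ['e', 'd', 'a'] -> ['a', 'e', 'd']
'e': index 1 in ['a', 'e', 'd'] -> ['e', 'a', 'd']
'a': index 1 in ['e', 'a', 'd'] -> ['a', 'e', 'd']


Output: [1, 0, 0, 2, 2, 1, 1]
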